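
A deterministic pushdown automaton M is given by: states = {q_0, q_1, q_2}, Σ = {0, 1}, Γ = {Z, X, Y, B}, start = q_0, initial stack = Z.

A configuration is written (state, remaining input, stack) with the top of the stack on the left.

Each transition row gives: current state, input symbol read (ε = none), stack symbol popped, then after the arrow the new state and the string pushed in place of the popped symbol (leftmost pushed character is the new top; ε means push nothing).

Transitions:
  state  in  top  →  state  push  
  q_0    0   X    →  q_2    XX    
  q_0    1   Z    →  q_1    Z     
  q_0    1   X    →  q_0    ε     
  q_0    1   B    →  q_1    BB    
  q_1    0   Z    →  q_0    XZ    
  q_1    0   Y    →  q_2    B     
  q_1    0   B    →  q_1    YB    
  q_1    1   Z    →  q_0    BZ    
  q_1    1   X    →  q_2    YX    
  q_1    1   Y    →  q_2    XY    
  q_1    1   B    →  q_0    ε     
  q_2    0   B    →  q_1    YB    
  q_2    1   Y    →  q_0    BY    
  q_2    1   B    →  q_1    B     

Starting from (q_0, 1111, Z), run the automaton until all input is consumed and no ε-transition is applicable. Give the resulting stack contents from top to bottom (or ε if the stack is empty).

BZ

(q_0, 1111, Z)
  read 1, top Z: go to q_1, push Z → (q_1, 111, Z)
  read 1, top Z: go to q_0, push BZ → (q_0, 11, BZ)
  read 1, top B: go to q_1, push BB → (q_1, 1, BBZ)
  read 1, top B: go to q_0, push ε → (q_0, ε, BZ)
All input consumed in state q_0 with stack BZ.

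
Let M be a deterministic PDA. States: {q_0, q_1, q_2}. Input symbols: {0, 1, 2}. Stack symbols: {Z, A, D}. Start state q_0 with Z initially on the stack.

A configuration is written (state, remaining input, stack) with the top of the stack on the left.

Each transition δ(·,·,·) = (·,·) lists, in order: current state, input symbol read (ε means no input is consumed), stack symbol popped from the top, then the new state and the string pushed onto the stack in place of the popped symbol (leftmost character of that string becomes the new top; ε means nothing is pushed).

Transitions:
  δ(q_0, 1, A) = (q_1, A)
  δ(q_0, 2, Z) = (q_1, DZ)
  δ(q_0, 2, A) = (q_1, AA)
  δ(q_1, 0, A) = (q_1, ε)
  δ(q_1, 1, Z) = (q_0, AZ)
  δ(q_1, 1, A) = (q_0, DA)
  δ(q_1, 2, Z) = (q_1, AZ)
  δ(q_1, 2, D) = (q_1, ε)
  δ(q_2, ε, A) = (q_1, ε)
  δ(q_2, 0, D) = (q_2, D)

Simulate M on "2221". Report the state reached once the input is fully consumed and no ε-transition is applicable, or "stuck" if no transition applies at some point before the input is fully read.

q_0

(q_0, 2221, Z)
  read 2, top Z: go to q_1, push DZ → (q_1, 221, DZ)
  read 2, top D: go to q_1, push ε → (q_1, 21, Z)
  read 2, top Z: go to q_1, push AZ → (q_1, 1, AZ)
  read 1, top A: go to q_0, push DA → (q_0, ε, DAZ)
All input consumed; M is in state q_0.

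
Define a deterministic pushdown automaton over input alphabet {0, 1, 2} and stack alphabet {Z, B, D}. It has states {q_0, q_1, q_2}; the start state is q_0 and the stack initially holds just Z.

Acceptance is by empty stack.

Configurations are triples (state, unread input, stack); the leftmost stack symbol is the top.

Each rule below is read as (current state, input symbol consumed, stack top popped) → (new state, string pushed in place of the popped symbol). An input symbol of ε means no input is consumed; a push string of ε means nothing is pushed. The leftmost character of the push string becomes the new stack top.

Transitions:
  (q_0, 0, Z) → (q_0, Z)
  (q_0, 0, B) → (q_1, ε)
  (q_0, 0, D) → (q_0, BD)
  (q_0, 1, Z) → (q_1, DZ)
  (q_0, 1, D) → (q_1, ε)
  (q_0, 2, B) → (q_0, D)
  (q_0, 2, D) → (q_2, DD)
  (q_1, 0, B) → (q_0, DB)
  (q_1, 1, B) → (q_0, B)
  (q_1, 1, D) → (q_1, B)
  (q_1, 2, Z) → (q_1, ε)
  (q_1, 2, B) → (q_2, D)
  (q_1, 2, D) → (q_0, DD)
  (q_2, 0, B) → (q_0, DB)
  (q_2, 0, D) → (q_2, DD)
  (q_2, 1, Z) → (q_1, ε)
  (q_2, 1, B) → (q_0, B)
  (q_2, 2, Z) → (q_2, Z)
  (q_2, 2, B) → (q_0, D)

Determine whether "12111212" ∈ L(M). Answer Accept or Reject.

Accept

(q_0, 12111212, Z) ⊢ (q_1, 2111212, DZ) ⊢ (q_0, 111212, DDZ) ⊢ (q_1, 11212, DZ) ⊢ (q_1, 1212, BZ) ⊢ (q_0, 212, BZ) ⊢ (q_0, 12, DZ) ⊢ (q_1, 2, Z) ⊢ (q_1, ε, ε)
All input consumed and the stack is empty.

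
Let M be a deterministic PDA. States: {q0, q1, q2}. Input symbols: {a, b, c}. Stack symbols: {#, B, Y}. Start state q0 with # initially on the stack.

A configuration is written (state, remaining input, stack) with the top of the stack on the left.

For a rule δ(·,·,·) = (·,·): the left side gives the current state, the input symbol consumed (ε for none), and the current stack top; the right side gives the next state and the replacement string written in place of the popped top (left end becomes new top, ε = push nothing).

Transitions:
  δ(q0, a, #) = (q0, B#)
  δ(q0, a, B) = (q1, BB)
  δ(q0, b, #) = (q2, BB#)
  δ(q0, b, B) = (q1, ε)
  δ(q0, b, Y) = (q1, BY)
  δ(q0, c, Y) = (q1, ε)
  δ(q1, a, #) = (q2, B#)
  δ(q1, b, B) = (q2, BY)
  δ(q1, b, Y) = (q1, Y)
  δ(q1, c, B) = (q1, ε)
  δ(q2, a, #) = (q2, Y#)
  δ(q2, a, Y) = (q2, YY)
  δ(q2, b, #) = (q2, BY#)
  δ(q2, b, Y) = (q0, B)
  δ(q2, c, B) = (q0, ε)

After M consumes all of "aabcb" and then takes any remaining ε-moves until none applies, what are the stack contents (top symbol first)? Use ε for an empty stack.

(q0, aabcb, #)
  read a, top #: go to q0, push B# → (q0, abcb, B#)
  read a, top B: go to q1, push BB → (q1, bcb, BB#)
  read b, top B: go to q2, push BY → (q2, cb, BYB#)
  read c, top B: go to q0, push ε → (q0, b, YB#)
  read b, top Y: go to q1, push BY → (q1, ε, BYB#)
All input consumed in state q1 with stack BYB#.

BYB#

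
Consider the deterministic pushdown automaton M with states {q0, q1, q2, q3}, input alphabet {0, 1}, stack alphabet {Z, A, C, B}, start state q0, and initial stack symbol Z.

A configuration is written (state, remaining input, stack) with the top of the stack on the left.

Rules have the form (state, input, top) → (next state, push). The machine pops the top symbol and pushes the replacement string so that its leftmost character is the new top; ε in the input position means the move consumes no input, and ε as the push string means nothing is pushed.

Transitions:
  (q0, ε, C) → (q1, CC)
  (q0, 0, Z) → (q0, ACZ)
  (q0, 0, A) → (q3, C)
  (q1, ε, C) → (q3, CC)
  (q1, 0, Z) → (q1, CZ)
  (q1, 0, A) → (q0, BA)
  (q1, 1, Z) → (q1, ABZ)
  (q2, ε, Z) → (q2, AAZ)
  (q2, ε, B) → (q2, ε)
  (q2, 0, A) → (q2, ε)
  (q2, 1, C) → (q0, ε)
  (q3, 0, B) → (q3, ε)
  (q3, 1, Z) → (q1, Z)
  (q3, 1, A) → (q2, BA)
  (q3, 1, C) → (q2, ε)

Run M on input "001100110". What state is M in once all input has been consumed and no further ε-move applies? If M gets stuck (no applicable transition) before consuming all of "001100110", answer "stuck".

q0

(q0, 001100110, Z) ⊢ (q0, 01100110, ACZ) ⊢ (q3, 1100110, CCZ) ⊢ (q2, 100110, CZ) ⊢ (q0, 00110, Z) ⊢ (q0, 0110, ACZ) ⊢ (q3, 110, CCZ) ⊢ (q2, 10, CZ) ⊢ (q0, 0, Z) ⊢ (q0, ε, ACZ)
All input consumed; M is in state q0.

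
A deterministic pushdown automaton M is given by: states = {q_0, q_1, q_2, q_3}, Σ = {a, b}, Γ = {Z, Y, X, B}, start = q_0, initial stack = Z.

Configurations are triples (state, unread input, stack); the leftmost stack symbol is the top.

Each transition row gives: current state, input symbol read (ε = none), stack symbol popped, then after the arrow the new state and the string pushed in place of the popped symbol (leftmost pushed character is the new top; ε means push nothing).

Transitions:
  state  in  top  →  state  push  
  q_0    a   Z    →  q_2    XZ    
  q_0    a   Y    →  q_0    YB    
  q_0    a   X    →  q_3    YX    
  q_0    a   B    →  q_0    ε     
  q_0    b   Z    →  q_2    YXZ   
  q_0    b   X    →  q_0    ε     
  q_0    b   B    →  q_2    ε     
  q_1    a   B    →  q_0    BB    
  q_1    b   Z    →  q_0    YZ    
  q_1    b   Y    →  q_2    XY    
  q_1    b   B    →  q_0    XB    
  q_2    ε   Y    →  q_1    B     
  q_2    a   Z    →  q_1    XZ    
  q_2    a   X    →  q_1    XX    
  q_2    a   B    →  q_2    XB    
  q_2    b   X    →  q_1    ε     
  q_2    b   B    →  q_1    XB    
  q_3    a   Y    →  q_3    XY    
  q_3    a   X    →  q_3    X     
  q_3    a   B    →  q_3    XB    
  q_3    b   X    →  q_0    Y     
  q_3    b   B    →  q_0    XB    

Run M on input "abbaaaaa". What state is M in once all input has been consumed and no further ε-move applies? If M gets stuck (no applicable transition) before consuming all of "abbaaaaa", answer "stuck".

(q_0, abbaaaaa, Z) ⊢ (q_2, bbaaaaa, XZ) ⊢ (q_1, baaaaa, Z) ⊢ (q_0, aaaaa, YZ) ⊢ (q_0, aaaa, YBZ) ⊢ (q_0, aaa, YBBZ) ⊢ (q_0, aa, YBBBZ) ⊢ (q_0, a, YBBBBZ) ⊢ (q_0, ε, YBBBBBZ)
All input consumed; M is in state q_0.

q_0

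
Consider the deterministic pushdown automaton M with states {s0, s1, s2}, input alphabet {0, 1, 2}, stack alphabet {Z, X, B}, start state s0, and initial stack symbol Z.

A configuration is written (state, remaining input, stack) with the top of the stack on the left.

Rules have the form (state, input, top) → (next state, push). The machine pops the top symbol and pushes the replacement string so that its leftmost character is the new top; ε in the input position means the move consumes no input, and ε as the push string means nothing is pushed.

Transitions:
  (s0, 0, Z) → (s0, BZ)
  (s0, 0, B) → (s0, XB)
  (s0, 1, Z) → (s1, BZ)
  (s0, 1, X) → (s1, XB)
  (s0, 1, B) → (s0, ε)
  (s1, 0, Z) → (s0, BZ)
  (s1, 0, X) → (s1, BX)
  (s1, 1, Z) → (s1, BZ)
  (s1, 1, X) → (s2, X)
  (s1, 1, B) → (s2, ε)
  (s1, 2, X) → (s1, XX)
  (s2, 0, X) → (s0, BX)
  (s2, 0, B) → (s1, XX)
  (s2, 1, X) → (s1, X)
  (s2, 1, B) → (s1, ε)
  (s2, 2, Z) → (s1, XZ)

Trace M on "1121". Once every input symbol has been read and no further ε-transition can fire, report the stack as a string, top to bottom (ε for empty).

(s0, 1121, Z) ⊢ (s1, 121, BZ) ⊢ (s2, 21, Z) ⊢ (s1, 1, XZ) ⊢ (s2, ε, XZ)
All input consumed in state s2 with stack XZ.

XZ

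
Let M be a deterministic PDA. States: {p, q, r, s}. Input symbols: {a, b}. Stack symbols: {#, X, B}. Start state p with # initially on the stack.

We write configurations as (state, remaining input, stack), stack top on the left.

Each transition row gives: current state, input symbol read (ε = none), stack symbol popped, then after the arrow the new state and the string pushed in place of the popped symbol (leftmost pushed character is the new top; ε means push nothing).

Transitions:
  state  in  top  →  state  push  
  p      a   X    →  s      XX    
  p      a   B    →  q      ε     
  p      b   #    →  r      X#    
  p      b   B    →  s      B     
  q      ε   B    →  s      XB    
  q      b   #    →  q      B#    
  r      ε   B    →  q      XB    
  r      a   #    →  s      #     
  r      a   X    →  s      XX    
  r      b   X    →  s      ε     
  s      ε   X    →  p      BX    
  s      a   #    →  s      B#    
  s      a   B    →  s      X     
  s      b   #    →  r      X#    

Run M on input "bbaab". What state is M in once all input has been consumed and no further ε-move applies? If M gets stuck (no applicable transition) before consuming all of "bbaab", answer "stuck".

s

(p, bbaab, #)
  read b, top #: go to r, push X# → (r, baab, X#)
  read b, top X: go to s, push ε → (s, aab, #)
  read a, top #: go to s, push B# → (s, ab, B#)
  read a, top B: go to s, push X → (s, b, X#)
  ε-move, top X: go to p, push BX → (p, b, BX#)
  read b, top B: go to s, push B → (s, ε, BX#)
All input consumed; M is in state s.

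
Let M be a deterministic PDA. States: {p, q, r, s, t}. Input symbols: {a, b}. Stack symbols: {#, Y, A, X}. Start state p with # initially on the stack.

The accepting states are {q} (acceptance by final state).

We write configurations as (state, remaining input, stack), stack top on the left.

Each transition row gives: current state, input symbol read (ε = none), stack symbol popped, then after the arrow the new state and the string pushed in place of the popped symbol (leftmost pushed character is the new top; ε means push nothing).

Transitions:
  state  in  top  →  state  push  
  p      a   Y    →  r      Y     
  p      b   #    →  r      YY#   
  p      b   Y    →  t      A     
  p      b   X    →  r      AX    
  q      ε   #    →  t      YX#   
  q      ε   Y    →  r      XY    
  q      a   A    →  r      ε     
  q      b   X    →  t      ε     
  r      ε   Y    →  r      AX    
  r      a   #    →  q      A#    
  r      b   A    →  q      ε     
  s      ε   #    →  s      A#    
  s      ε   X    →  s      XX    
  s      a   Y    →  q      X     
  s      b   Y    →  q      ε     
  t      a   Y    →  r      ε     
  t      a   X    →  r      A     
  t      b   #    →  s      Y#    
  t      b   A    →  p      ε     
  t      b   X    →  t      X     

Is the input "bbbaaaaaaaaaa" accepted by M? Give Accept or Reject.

(p, bbbaaaaaaaaaa, #)
  read b, top #: go to r, push YY# → (r, bbaaaaaaaaaa, YY#)
  ε-move, top Y: go to r, push AX → (r, bbaaaaaaaaaa, AXY#)
  read b, top A: go to q, push ε → (q, baaaaaaaaaa, XY#)
  read b, top X: go to t, push ε → (t, aaaaaaaaaa, Y#)
  read a, top Y: go to r, push ε → (r, aaaaaaaaa, #)
  read a, top #: go to q, push A# → (q, aaaaaaaa, A#)
  read a, top A: go to r, push ε → (r, aaaaaaa, #)
  read a, top #: go to q, push A# → (q, aaaaaa, A#)
  read a, top A: go to r, push ε → (r, aaaaa, #)
  read a, top #: go to q, push A# → (q, aaaa, A#)
  read a, top A: go to r, push ε → (r, aaa, #)
  read a, top #: go to q, push A# → (q, aa, A#)
  read a, top A: go to r, push ε → (r, a, #)
  read a, top #: go to q, push A# → (q, ε, A#)
All input consumed; state q ∈ F.

Accept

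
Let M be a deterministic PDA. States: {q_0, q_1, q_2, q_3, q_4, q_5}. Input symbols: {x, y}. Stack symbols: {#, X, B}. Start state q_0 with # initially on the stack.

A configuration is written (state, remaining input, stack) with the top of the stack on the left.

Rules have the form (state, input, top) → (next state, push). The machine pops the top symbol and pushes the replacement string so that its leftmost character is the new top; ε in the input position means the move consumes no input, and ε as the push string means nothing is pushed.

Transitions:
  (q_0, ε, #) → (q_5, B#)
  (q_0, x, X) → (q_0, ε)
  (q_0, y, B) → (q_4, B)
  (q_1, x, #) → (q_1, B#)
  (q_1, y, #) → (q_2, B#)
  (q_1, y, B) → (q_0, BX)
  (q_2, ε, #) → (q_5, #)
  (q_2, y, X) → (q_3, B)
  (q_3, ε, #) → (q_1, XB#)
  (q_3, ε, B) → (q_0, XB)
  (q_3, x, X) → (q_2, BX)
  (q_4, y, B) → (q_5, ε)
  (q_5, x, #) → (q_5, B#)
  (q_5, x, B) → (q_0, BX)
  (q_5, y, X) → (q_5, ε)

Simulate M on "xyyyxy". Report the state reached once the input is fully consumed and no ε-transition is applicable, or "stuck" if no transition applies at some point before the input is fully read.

(q_0, xyyyxy, #) ⊢ (q_5, xyyyxy, B#) ⊢ (q_0, yyyxy, BX#) ⊢ (q_4, yyxy, BX#) ⊢ (q_5, yxy, X#) ⊢ (q_5, xy, #) ⊢ (q_5, y, B#)
No transition for (q_5, y, top B); M blocks with input y remaining.

stuck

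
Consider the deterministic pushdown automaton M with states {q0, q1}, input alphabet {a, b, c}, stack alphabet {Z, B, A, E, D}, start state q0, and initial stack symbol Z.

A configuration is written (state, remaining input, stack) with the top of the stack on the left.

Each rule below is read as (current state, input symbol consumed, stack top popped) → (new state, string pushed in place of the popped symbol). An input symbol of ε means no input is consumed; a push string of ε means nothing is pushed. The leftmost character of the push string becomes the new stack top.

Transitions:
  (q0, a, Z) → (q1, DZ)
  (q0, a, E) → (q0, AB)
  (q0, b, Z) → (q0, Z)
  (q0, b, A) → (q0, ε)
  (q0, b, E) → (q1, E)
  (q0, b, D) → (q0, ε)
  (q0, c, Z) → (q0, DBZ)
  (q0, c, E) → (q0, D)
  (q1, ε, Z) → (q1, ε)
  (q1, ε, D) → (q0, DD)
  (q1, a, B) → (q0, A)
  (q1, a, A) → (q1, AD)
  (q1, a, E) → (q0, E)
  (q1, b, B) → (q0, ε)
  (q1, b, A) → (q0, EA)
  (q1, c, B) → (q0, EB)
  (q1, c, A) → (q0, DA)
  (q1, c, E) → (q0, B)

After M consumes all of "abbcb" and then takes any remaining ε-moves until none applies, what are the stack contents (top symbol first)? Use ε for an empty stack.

(q0, abbcb, Z) ⊢ (q1, bbcb, DZ) ⊢ (q0, bbcb, DDZ) ⊢ (q0, bcb, DZ) ⊢ (q0, cb, Z) ⊢ (q0, b, DBZ) ⊢ (q0, ε, BZ)
All input consumed in state q0 with stack BZ.

BZ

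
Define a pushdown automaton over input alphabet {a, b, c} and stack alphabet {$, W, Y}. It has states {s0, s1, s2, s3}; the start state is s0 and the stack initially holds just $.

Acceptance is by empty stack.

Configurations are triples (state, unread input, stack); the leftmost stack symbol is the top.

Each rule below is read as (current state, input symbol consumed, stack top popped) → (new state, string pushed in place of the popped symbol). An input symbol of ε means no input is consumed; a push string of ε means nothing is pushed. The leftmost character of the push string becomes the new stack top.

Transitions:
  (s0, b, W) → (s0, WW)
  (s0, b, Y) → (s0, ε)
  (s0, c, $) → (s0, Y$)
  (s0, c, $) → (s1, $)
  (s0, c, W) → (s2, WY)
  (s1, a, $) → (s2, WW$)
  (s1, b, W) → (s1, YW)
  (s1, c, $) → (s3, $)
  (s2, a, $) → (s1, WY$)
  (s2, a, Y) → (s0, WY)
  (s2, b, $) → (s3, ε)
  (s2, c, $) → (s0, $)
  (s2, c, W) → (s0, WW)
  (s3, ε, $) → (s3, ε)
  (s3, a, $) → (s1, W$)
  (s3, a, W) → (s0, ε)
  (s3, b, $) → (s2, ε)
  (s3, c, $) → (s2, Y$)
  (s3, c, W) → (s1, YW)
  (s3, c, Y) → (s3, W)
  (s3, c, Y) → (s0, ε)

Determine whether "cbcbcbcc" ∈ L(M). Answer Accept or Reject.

One accepting computation: (s0, cbcbcbcc, $) ⊢ (s0, bcbcbcc, Y$) ⊢ (s0, cbcbcc, $) ⊢ (s0, bcbcc, Y$) ⊢ (s0, cbcc, $) ⊢ (s0, bcc, Y$) ⊢ (s0, cc, $) ⊢ (s1, c, $) ⊢ (s3, ε, $) ⊢ (s3, ε, ε)
All input consumed and the stack is empty.

Accept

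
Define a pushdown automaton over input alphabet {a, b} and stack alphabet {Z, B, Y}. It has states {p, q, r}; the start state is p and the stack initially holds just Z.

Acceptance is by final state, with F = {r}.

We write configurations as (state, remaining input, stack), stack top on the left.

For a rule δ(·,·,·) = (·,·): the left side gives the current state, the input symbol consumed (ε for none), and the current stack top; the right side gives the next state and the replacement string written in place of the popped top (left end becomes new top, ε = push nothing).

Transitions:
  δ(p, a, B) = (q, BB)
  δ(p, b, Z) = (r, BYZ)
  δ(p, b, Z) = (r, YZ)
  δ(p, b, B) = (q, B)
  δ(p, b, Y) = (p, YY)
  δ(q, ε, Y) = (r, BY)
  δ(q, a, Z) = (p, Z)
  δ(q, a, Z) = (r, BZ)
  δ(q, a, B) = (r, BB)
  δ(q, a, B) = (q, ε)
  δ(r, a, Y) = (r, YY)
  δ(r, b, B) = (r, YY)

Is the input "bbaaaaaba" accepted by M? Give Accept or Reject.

Reject

No computation consumes all input and reaches a final state.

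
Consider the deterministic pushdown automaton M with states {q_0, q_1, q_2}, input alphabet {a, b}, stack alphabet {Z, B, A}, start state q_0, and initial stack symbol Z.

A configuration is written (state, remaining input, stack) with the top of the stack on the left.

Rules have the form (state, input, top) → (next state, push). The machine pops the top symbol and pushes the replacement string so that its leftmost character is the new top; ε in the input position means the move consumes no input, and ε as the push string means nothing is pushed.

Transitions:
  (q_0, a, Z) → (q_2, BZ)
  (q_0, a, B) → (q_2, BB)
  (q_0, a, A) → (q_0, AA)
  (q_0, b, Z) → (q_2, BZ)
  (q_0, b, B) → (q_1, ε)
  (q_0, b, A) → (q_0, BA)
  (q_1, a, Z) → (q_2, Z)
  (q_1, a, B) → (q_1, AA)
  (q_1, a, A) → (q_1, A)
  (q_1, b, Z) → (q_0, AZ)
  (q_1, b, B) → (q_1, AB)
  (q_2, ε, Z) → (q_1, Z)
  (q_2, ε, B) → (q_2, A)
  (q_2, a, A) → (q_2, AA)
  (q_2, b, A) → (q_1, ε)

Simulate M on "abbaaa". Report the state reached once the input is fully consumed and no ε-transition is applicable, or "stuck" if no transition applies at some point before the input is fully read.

q_0

(q_0, abbaaa, Z)
  read a, top Z: go to q_2, push BZ → (q_2, bbaaa, BZ)
  ε-move, top B: go to q_2, push A → (q_2, bbaaa, AZ)
  read b, top A: go to q_1, push ε → (q_1, baaa, Z)
  read b, top Z: go to q_0, push AZ → (q_0, aaa, AZ)
  read a, top A: go to q_0, push AA → (q_0, aa, AAZ)
  read a, top A: go to q_0, push AA → (q_0, a, AAAZ)
  read a, top A: go to q_0, push AA → (q_0, ε, AAAAZ)
All input consumed; M is in state q_0.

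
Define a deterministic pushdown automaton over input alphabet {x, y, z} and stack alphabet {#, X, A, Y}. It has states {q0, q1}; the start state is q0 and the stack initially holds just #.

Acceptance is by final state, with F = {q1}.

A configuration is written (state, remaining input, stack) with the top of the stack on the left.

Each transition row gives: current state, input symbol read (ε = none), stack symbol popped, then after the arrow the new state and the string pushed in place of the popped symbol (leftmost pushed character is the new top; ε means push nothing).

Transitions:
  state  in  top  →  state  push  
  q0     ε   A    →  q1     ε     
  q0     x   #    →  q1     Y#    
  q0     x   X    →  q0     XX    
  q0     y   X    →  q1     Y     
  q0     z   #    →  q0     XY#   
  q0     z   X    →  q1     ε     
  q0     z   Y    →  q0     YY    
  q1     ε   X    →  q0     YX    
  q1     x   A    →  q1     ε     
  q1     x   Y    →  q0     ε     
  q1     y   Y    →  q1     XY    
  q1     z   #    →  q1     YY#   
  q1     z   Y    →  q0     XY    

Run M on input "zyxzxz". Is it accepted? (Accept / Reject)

(q0, zyxzxz, #)
  read z, top #: go to q0, push XY# → (q0, yxzxz, XY#)
  read y, top X: go to q1, push Y → (q1, xzxz, YY#)
  read x, top Y: go to q0, push ε → (q0, zxz, Y#)
  read z, top Y: go to q0, push YY → (q0, xz, YY#)
No transition applies at (q0, xz, YY#); input not fully consumed.

Reject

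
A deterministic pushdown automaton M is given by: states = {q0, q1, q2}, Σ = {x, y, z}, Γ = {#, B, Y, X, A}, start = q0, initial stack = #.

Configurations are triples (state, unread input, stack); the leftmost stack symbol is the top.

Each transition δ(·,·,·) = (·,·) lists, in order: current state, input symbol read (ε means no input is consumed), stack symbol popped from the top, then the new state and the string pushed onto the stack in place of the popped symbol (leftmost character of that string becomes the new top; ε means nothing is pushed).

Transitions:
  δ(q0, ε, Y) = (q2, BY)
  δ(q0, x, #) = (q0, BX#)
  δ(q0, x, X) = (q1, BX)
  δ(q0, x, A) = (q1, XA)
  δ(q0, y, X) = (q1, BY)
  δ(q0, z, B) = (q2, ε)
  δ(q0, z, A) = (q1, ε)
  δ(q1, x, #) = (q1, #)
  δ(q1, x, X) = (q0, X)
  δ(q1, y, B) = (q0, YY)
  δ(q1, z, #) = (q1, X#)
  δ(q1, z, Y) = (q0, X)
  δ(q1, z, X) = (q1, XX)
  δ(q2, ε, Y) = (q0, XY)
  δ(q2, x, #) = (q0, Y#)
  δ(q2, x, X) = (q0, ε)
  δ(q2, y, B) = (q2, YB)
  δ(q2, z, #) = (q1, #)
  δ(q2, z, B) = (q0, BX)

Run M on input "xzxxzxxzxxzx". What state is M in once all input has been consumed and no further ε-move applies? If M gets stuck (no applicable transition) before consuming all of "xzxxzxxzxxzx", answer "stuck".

q0

(q0, xzxxzxxzxxzx, #) ⊢ (q0, zxxzxxzxxzx, BX#) ⊢ (q2, xxzxxzxxzx, X#) ⊢ (q0, xzxxzxxzx, #) ⊢ (q0, zxxzxxzx, BX#) ⊢ (q2, xxzxxzx, X#) ⊢ (q0, xzxxzx, #) ⊢ (q0, zxxzx, BX#) ⊢ (q2, xxzx, X#) ⊢ (q0, xzx, #) ⊢ (q0, zx, BX#) ⊢ (q2, x, X#) ⊢ (q0, ε, #)
All input consumed; M is in state q0.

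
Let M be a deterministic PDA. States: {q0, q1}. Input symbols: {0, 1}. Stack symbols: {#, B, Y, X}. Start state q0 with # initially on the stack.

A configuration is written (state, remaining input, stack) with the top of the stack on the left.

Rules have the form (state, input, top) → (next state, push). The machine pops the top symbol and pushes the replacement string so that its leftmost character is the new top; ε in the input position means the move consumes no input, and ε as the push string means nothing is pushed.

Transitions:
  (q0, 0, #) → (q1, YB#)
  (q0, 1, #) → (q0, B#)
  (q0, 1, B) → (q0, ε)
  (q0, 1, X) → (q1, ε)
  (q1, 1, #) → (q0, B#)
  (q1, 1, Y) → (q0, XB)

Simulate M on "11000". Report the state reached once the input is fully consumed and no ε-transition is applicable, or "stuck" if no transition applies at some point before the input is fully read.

(q0, 11000, #) ⊢ (q0, 1000, B#) ⊢ (q0, 000, #) ⊢ (q1, 00, YB#)
No transition for (q1, 0, top Y); M blocks with input 00 remaining.

stuck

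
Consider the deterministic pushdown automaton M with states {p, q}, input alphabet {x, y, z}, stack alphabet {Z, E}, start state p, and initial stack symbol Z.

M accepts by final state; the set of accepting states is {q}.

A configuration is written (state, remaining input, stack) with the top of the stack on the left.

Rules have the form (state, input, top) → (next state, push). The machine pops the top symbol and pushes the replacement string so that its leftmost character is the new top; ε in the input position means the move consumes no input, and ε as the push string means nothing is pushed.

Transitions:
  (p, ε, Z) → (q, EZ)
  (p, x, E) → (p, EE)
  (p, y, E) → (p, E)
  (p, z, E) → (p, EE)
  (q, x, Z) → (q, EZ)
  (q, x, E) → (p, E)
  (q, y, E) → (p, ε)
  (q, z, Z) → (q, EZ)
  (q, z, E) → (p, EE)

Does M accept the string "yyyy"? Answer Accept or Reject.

(p, yyyy, Z)
  ε-move, top Z: go to q, push EZ → (q, yyyy, EZ)
  read y, top E: go to p, push ε → (p, yyy, Z)
  ε-move, top Z: go to q, push EZ → (q, yyy, EZ)
  read y, top E: go to p, push ε → (p, yy, Z)
  ε-move, top Z: go to q, push EZ → (q, yy, EZ)
  read y, top E: go to p, push ε → (p, y, Z)
  ε-move, top Z: go to q, push EZ → (q, y, EZ)
  read y, top E: go to p, push ε → (p, ε, Z)
  ε-move, top Z: go to q, push EZ → (q, ε, EZ)
All input consumed; state q ∈ F.

Accept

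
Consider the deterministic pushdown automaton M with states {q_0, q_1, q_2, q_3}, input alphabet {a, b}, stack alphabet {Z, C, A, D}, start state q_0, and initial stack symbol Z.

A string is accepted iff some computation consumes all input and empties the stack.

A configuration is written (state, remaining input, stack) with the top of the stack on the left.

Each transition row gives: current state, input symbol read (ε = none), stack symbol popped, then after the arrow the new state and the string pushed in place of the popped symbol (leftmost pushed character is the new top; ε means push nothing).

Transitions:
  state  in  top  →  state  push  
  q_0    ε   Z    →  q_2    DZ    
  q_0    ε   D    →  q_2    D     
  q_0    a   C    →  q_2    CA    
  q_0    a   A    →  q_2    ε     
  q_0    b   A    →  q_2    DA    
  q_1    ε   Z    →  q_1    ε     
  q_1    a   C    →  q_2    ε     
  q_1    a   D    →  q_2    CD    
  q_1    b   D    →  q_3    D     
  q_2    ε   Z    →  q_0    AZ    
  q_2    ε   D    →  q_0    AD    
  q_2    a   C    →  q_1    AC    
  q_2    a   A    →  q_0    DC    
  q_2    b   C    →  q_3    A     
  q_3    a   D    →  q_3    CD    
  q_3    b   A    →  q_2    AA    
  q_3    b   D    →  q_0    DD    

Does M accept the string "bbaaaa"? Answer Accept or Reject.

Reject

(q_0, bbaaaa, Z)
  ε-move, top Z: go to q_2, push DZ → (q_2, bbaaaa, DZ)
  ε-move, top D: go to q_0, push AD → (q_0, bbaaaa, ADZ)
  read b, top A: go to q_2, push DA → (q_2, baaaa, DADZ)
  ε-move, top D: go to q_0, push AD → (q_0, baaaa, ADADZ)
  read b, top A: go to q_2, push DA → (q_2, aaaa, DADADZ)
  ε-move, top D: go to q_0, push AD → (q_0, aaaa, ADADADZ)
  read a, top A: go to q_2, push ε → (q_2, aaa, DADADZ)
  ε-move, top D: go to q_0, push AD → (q_0, aaa, ADADADZ)
  read a, top A: go to q_2, push ε → (q_2, aa, DADADZ)
  ε-move, top D: go to q_0, push AD → (q_0, aa, ADADADZ)
  read a, top A: go to q_2, push ε → (q_2, a, DADADZ)
  ε-move, top D: go to q_0, push AD → (q_0, a, ADADADZ)
  read a, top A: go to q_2, push ε → (q_2, ε, DADADZ)
  ε-move, top D: go to q_0, push AD → (q_0, ε, ADADADZ)
All input consumed; stack is ADADADZ, not empty, and no further ε-move applies.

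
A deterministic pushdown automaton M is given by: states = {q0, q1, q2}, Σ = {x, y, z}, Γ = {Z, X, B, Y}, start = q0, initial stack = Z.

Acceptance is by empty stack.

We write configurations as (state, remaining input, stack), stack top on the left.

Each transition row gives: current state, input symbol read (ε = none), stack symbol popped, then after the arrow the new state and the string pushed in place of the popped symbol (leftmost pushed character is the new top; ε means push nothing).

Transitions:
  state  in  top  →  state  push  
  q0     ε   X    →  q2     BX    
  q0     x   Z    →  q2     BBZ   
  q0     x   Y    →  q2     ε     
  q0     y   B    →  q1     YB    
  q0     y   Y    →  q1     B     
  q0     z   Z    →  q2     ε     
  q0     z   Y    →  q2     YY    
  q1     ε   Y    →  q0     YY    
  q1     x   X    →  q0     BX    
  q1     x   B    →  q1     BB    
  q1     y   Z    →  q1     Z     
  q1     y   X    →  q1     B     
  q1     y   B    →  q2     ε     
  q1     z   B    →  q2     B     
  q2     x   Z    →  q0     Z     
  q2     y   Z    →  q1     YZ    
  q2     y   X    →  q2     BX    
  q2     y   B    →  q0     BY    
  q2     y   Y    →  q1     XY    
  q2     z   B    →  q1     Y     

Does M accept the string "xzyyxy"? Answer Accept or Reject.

(q0, xzyyxy, Z)
  read x, top Z: go to q2, push BBZ → (q2, zyyxy, BBZ)
  read z, top B: go to q1, push Y → (q1, yyxy, YBZ)
  ε-move, top Y: go to q0, push YY → (q0, yyxy, YYBZ)
  read y, top Y: go to q1, push B → (q1, yxy, BYBZ)
  read y, top B: go to q2, push ε → (q2, xy, YBZ)
No transition applies at (q2, xy, YBZ); input not fully consumed.

Reject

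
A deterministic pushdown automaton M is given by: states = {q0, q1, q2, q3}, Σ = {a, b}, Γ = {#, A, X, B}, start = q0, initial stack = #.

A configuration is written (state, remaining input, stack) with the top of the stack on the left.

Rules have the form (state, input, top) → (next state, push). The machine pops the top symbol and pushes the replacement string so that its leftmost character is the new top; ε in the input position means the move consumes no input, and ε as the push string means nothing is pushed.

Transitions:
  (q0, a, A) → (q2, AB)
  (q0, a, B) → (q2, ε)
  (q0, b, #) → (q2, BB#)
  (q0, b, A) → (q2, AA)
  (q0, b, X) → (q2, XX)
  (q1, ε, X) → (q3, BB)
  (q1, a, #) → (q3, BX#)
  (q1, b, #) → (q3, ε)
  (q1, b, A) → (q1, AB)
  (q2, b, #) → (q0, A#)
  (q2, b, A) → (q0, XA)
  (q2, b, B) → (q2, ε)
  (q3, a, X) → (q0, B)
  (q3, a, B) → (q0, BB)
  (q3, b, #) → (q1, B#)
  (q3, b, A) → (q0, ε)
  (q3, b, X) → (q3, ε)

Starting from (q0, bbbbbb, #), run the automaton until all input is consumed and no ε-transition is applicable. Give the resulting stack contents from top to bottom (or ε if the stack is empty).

XAA#

(q0, bbbbbb, #)
  read b, top #: go to q2, push BB# → (q2, bbbbb, BB#)
  read b, top B: go to q2, push ε → (q2, bbbb, B#)
  read b, top B: go to q2, push ε → (q2, bbb, #)
  read b, top #: go to q0, push A# → (q0, bb, A#)
  read b, top A: go to q2, push AA → (q2, b, AA#)
  read b, top A: go to q0, push XA → (q0, ε, XAA#)
All input consumed in state q0 with stack XAA#.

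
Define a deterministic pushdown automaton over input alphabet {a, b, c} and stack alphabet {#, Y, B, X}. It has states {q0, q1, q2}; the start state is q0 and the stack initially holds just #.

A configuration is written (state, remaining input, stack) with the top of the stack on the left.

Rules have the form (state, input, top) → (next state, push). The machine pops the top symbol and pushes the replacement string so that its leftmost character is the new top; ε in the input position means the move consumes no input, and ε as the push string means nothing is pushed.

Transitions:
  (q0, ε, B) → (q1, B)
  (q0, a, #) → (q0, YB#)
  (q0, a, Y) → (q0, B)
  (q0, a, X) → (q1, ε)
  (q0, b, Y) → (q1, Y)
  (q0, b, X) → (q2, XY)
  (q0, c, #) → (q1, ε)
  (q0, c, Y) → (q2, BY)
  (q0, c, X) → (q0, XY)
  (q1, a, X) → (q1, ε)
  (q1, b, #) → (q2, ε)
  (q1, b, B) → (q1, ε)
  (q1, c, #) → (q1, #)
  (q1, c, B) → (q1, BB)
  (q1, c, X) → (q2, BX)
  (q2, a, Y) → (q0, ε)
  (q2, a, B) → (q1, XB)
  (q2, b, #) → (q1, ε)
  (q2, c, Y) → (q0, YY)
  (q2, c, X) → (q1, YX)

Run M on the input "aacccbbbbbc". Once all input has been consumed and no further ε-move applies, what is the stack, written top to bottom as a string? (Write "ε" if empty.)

#

(q0, aacccbbbbbc, #) ⊢ (q0, acccbbbbbc, YB#) ⊢ (q0, cccbbbbbc, BB#) ⊢ (q1, cccbbbbbc, BB#) ⊢ (q1, ccbbbbbc, BBB#) ⊢ (q1, cbbbbbc, BBBB#) ⊢ (q1, bbbbbc, BBBBB#) ⊢ (q1, bbbbc, BBBB#) ⊢ (q1, bbbc, BBB#) ⊢ (q1, bbc, BB#) ⊢ (q1, bc, B#) ⊢ (q1, c, #) ⊢ (q1, ε, #)
All input consumed in state q1 with stack #.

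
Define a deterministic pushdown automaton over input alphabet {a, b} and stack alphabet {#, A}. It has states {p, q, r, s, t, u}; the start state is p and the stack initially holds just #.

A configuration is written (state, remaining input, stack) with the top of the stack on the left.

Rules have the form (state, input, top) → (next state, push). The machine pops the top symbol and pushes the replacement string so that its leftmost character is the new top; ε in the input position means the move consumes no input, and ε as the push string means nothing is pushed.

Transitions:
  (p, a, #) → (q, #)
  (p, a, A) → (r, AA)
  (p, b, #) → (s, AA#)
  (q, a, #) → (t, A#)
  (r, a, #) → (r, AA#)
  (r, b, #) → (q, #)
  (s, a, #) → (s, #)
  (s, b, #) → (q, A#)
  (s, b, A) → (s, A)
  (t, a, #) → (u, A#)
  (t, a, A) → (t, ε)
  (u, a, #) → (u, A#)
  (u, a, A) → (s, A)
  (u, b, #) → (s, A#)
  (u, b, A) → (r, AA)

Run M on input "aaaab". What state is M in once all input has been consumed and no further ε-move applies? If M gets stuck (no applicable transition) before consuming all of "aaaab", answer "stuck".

r

(p, aaaab, #) ⊢ (q, aaab, #) ⊢ (t, aab, A#) ⊢ (t, ab, #) ⊢ (u, b, A#) ⊢ (r, ε, AA#)
All input consumed; M is in state r.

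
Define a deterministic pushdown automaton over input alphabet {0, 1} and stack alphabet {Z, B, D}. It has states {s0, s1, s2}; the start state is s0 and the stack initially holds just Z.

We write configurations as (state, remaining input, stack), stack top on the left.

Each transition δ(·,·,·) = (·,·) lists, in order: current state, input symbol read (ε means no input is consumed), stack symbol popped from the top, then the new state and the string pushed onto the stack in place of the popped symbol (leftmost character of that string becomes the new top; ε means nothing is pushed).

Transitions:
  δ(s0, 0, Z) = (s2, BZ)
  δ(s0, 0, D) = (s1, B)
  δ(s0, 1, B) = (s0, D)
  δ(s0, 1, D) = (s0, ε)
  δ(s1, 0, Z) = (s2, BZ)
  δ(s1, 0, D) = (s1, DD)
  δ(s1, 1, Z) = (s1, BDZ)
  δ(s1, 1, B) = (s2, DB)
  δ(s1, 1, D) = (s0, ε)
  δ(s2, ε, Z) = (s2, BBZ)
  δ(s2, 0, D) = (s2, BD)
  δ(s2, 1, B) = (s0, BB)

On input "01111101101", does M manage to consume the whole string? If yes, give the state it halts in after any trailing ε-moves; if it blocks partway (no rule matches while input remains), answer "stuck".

s2

(s0, 01111101101, Z) ⊢ (s2, 1111101101, BZ) ⊢ (s0, 111101101, BBZ) ⊢ (s0, 11101101, DBZ) ⊢ (s0, 1101101, BZ) ⊢ (s0, 101101, DZ) ⊢ (s0, 01101, Z) ⊢ (s2, 1101, BZ) ⊢ (s0, 101, BBZ) ⊢ (s0, 01, DBZ) ⊢ (s1, 1, BBZ) ⊢ (s2, ε, DBBZ)
All input consumed; M is in state s2.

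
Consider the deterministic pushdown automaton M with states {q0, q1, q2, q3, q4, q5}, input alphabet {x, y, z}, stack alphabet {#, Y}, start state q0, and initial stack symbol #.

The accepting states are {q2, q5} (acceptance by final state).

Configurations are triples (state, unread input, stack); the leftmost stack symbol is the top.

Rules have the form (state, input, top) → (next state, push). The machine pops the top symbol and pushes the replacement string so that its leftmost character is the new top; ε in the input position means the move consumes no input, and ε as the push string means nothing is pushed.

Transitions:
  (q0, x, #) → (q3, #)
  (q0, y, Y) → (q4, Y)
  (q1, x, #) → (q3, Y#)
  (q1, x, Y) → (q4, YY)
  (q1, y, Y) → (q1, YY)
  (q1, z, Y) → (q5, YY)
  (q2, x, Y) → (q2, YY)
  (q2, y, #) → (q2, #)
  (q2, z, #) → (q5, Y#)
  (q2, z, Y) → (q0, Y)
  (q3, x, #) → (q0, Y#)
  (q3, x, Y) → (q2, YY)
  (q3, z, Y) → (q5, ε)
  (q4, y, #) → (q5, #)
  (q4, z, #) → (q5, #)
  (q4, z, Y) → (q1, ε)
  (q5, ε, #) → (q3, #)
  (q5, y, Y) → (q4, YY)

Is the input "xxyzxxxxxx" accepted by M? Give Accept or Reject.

Accept

(q0, xxyzxxxxxx, #)
  read x, top #: go to q3, push # → (q3, xyzxxxxxx, #)
  read x, top #: go to q0, push Y# → (q0, yzxxxxxx, Y#)
  read y, top Y: go to q4, push Y → (q4, zxxxxxx, Y#)
  read z, top Y: go to q1, push ε → (q1, xxxxxx, #)
  read x, top #: go to q3, push Y# → (q3, xxxxx, Y#)
  read x, top Y: go to q2, push YY → (q2, xxxx, YY#)
  read x, top Y: go to q2, push YY → (q2, xxx, YYY#)
  read x, top Y: go to q2, push YY → (q2, xx, YYYY#)
  read x, top Y: go to q2, push YY → (q2, x, YYYYY#)
  read x, top Y: go to q2, push YY → (q2, ε, YYYYYY#)
All input consumed; state q2 ∈ F.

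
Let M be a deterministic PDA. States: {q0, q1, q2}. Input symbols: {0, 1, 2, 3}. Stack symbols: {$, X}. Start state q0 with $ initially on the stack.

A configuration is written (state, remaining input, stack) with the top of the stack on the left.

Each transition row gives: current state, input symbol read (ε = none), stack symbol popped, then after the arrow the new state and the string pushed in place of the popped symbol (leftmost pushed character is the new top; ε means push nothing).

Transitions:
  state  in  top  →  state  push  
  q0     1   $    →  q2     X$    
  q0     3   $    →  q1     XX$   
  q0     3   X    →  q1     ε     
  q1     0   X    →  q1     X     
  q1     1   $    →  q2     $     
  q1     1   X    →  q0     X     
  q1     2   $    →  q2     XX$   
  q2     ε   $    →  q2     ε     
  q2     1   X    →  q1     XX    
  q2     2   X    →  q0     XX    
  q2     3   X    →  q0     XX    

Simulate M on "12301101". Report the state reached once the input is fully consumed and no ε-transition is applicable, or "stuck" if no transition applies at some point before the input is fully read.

(q0, 12301101, $)
  read 1, top $: go to q2, push X$ → (q2, 2301101, X$)
  read 2, top X: go to q0, push XX → (q0, 301101, XX$)
  read 3, top X: go to q1, push ε → (q1, 01101, X$)
  read 0, top X: go to q1, push X → (q1, 1101, X$)
  read 1, top X: go to q0, push X → (q0, 101, X$)
No transition for (q0, 1, top X); M blocks with input 101 remaining.

stuck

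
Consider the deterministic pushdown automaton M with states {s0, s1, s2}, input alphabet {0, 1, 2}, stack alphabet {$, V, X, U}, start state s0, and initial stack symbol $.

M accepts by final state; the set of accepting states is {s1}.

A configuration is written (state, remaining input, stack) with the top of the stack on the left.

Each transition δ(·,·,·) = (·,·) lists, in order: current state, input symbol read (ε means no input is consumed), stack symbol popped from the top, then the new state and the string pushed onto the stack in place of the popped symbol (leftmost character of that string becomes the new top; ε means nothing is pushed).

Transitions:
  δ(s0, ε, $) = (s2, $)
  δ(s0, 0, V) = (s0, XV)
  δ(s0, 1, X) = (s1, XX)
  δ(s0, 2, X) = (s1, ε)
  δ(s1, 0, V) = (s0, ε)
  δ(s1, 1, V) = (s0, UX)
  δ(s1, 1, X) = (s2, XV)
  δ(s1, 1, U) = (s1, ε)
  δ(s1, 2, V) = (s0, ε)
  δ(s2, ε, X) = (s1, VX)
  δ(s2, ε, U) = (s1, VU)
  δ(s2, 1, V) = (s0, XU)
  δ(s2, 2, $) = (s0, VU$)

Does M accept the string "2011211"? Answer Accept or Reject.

(s0, 2011211, $)
  ε-move, top $: go to s2, push $ → (s2, 2011211, $)
  read 2, top $: go to s0, push VU$ → (s0, 011211, VU$)
  read 0, top V: go to s0, push XV → (s0, 11211, XVU$)
  read 1, top X: go to s1, push XX → (s1, 1211, XXVU$)
  read 1, top X: go to s2, push XV → (s2, 211, XVXVU$)
  ε-move, top X: go to s1, push VX → (s1, 211, VXVXVU$)
  read 2, top V: go to s0, push ε → (s0, 11, XVXVU$)
  read 1, top X: go to s1, push XX → (s1, 1, XXVXVU$)
  read 1, top X: go to s2, push XV → (s2, ε, XVXVXVU$)
  ε-move, top X: go to s1, push VX → (s1, ε, VXVXVXVU$)
All input consumed; state s1 ∈ F.

Accept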